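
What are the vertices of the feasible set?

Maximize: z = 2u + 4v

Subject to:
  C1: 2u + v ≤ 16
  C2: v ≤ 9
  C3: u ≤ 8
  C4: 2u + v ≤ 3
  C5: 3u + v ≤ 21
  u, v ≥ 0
Each vertex is the intersection of two constraint boundaries that also satisfies all remaining constraints:
  u = 0 and v = 0 → (0, 0)
  2u + v = 3 and v = 0 → (1.5, 0)
  2u + v = 3 and u = 0 → (0, 3)

Vertices: (0, 0), (1.5, 0), (0, 3)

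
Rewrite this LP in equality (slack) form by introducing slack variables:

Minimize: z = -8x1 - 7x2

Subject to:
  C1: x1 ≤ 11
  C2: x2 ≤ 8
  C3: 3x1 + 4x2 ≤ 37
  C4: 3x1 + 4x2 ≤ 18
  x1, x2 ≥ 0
min z = -8x1 - 7x2

s.t.
  x1 + s1 = 11
  x2 + s2 = 8
  3x1 + 4x2 + s3 = 37
  3x1 + 4x2 + s4 = 18
  x1, x2, s1, s2, s3, s4 ≥ 0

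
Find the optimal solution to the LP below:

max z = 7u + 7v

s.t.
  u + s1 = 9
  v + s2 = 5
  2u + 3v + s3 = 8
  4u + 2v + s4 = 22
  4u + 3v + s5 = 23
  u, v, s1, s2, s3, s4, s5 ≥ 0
Each vertex is the intersection of two constraint boundaries that also satisfies all remaining constraints:
  u = 0 and v = 0 → (0, 0)
  2u + 3v = 8 and v = 0 → (4, 0)
  2u + 3v = 8 and u = 0 → (0, 2.667)

Evaluating z = 7u + 7v at each vertex:
  (0, 0): z = 0
  (4, 0): z = 28
  (0, 2.667): z = 18.67

The maximum is at (4, 0) with z = 28.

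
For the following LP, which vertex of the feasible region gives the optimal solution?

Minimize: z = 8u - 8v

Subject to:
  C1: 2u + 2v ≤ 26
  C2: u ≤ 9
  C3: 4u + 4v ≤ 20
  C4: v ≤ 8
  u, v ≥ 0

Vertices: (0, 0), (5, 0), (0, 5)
Evaluating z = 8u - 8v at each vertex:
  (0, 0): z = 0
  (5, 0): z = 40
  (0, 5): z = -40

The smallest value is z = -40, attained at (0, 5).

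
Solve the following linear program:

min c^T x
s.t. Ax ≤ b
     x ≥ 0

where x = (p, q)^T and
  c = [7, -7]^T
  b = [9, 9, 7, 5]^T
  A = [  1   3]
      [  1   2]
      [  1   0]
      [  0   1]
Each vertex is the intersection of two constraint boundaries that also satisfies all remaining constraints:
  p = 0 and q = 0 → (0, 0)
  p = 7 and q = 0 → (7, 0)
  p + 3q = 9 and p = 7 → (7, 0.6667)
  p + 3q = 9 and p = 0 → (0, 3)

Evaluating z = 7p - 7q at each vertex:
  (0, 0): z = 0
  (7, 0): z = 49
  (7, 0.6667): z = 44.33
  (0, 3): z = -21

The minimum is at (0, 3) with z = -21.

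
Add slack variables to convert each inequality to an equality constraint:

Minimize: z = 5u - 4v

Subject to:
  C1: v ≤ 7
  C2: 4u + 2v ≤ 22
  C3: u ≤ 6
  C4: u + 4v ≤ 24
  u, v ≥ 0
min z = 5u - 4v

s.t.
  v + s1 = 7
  4u + 2v + s2 = 22
  u + s3 = 6
  u + 4v + s4 = 24
  u, v, s1, s2, s3, s4 ≥ 0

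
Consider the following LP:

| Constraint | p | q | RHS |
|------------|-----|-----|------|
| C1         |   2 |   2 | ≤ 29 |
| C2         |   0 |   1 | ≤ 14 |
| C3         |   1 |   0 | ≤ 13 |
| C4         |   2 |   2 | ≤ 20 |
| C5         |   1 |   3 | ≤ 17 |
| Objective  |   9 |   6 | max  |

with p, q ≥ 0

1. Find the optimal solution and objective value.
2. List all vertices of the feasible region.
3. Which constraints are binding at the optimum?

1. p = 10, q = 0, z = 90
2. (0, 0), (10, 0), (6.5, 3.5), (0, 5.667)
3. C4, q ≥ 0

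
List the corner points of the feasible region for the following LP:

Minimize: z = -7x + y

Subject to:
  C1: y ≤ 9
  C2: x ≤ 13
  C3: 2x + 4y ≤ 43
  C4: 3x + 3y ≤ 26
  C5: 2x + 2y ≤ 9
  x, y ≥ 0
Each vertex is the intersection of two constraint boundaries that also satisfies all remaining constraints:
  x = 0 and y = 0 → (0, 0)
  2x + 2y = 9 and y = 0 → (4.5, 0)
  2x + 2y = 9 and x = 0 → (0, 4.5)

Vertices: (0, 0), (4.5, 0), (0, 4.5)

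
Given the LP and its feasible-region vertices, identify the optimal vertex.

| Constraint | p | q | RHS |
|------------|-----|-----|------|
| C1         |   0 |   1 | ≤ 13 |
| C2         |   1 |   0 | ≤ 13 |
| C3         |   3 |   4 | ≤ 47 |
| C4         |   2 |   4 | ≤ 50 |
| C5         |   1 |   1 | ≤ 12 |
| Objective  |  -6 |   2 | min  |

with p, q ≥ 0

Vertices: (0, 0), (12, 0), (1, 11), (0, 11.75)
Evaluating z = -6p + 2q at each vertex:
  (0, 0): z = 0
  (12, 0): z = -72
  (1, 11): z = 16
  (0, 11.75): z = 23.5

The smallest value is z = -72, attained at (12, 0).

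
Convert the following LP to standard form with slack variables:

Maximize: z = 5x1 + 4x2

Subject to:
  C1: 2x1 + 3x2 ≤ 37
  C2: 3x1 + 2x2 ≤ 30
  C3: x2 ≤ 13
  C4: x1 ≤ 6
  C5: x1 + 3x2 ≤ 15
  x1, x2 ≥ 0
max z = 5x1 + 4x2

s.t.
  2x1 + 3x2 + s1 = 37
  3x1 + 2x2 + s2 = 30
  x2 + s3 = 13
  x1 + s4 = 6
  x1 + 3x2 + s5 = 15
  x1, x2, s1, s2, s3, s4, s5 ≥ 0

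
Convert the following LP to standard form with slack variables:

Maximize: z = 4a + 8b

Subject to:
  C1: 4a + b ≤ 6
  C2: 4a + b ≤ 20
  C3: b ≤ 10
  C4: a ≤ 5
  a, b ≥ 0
max z = 4a + 8b

s.t.
  4a + b + s1 = 6
  4a + b + s2 = 20
  b + s3 = 10
  a + s4 = 5
  a, b, s1, s2, s3, s4 ≥ 0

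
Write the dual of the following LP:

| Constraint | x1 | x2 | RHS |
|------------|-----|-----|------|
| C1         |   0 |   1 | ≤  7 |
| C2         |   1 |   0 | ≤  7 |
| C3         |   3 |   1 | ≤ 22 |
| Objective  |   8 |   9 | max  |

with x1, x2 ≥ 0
Minimize: z = 7y1 + 7y2 + 22y3

Subject to:
  C1: -y2 - 3y3 ≤ -8
  C2: -y1 - y3 ≤ -9
  y1, y2, y3 ≥ 0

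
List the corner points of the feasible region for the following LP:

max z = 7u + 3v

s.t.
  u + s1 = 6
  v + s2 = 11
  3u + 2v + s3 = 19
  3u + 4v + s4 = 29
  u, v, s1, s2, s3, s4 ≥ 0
Each vertex is the intersection of two constraint boundaries that also satisfies all remaining constraints:
  u = 0 and v = 0 → (0, 0)
  u = 6 and v = 0 → (6, 0)
  u = 6 and 3u + 2v = 19 → (6, 0.5)
  3u + 2v = 19 and 3u + 4v = 29 → (3, 5)
  3u + 4v = 29 and u = 0 → (0, 7.25)

Vertices: (0, 0), (6, 0), (6, 0.5), (3, 5), (0, 7.25)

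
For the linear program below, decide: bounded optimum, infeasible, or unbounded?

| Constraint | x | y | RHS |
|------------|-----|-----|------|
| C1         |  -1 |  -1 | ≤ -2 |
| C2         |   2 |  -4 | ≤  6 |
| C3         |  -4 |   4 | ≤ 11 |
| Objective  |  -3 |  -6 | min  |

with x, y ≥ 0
Feasible point: (0, 2) satisfies every constraint, so the LP is feasible.
Direction d = (1, 1): for each constraint row a, a·d ≤ 0 —
  (-1)(1) + (-1)(1) = -2 ≤ 0
  (2)(1) + (-4)(1) = -2 ≤ 0
  (-4)(1) + (4)(1) = 0 ≤ 0
and d ≥ 0, so (0, 2) + t·d stays feasible for every t ≥ 0. Along this ray z = -3x - 6y changes by -9 per unit t, so z → −∞.

Unbounded: there is a feasible ray along which z → −∞.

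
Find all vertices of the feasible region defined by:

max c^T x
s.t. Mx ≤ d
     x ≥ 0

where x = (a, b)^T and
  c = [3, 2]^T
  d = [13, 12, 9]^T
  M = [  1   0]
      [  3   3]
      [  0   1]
Each vertex is the intersection of two constraint boundaries that also satisfies all remaining constraints:
  a = 0 and b = 0 → (0, 0)
  3a + 3b = 12 and b = 0 → (4, 0)
  3a + 3b = 12 and a = 0 → (0, 4)

Vertices: (0, 0), (4, 0), (0, 4)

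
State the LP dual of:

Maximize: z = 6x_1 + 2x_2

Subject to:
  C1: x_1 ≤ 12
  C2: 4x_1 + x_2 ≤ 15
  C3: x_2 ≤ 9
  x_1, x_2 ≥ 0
Minimize: z = 12y1 + 15y2 + 9y3

Subject to:
  C1: -y1 - 4y2 ≤ -6
  C2: -y2 - y3 ≤ -2
  y1, y2, y3 ≥ 0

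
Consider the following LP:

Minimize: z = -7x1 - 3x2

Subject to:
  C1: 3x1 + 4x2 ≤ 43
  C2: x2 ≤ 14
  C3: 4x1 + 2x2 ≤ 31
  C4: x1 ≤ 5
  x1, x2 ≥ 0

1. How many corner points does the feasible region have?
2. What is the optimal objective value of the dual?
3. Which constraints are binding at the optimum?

1. 5
2. -51.5 (by strong duality, equal to the primal optimum)
3. C3, C4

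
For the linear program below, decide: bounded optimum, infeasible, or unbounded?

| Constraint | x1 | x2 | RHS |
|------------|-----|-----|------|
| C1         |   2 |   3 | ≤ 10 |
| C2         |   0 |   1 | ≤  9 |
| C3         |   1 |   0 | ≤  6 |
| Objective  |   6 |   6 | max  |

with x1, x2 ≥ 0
The point (5, 0) satisfies every constraint, so the LP is feasible; the constraints give x1 ≤ 6 and x2 ≤ 9, which with x1, x2 ≥ 0 keep the feasible region inside a bounded box. A feasible, bounded LP attains a finite optimum at a vertex.

Evaluating z = 6x1 + 6x2 at each vertex:
  (0, 0): z = 0
  (5, 0): z = 30
  (0, 3.333): z = 20

The LP has an optimal solution: (5, 0) with z = 30.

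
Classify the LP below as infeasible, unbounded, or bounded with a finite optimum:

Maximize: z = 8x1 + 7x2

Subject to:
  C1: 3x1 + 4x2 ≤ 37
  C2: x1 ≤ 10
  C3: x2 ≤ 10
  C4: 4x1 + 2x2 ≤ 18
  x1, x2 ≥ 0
The point (0, 9) satisfies every constraint, so the LP is feasible; the constraints give x1 ≤ 10 and x2 ≤ 10, which with x1, x2 ≥ 0 keep the feasible region inside a bounded box. A feasible, bounded LP attains a finite optimum at a vertex.

Bounded optimum: z* = 63 at (0, 9).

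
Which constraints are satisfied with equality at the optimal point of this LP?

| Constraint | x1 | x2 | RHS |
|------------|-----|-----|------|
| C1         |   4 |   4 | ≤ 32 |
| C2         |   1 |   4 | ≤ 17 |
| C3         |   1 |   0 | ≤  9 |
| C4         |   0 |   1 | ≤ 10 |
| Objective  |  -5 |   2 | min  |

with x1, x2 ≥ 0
Optimal: x1 = 8, x2 = 0
Binding: C1, x2 ≥ 0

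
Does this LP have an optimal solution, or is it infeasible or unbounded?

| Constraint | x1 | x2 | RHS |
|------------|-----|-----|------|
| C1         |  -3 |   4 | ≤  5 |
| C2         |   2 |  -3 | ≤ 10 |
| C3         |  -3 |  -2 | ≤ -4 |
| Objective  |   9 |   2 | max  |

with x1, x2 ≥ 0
Feasible point: (1, 1) satisfies every constraint, so the LP is feasible.
Direction d = (4, 3): for each constraint row a, a·d ≤ 0 —
  (-3)(4) + (4)(3) = 0 ≤ 0
  (2)(4) + (-3)(3) = -1 ≤ 0
  (-3)(4) + (-2)(3) = -18 ≤ 0
and d ≥ 0, so (1, 1) + t·d stays feasible for every t ≥ 0. Along this ray z = 9x1 + 2x2 changes by 42 per unit t, so z → +∞.

Unbounded: there is a feasible ray along which z → +∞.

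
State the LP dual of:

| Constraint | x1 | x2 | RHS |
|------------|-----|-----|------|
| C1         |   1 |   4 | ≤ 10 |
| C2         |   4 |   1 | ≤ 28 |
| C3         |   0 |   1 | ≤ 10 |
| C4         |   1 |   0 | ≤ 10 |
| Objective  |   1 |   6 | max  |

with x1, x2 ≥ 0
Minimize: z = 10y1 + 28y2 + 10y3 + 10y4

Subject to:
  C1: -y1 - 4y2 - y4 ≤ -1
  C2: -4y1 - y2 - y3 ≤ -6
  y1, y2, y3, y4 ≥ 0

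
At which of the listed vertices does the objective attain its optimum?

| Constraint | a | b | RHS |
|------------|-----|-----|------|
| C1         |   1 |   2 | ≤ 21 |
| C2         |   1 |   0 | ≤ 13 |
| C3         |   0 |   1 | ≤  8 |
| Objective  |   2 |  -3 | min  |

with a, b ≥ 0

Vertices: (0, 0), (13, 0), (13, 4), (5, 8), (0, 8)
(0, 8) with z = -24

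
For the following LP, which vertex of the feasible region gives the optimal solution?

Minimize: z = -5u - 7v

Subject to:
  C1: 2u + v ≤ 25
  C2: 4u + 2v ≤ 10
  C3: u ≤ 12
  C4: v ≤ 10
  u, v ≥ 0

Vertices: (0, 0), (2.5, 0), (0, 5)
Evaluating z = -5u - 7v at each vertex:
  (0, 0): z = 0
  (2.5, 0): z = -12.5
  (0, 5): z = -35

The smallest value is z = -35, attained at (0, 5).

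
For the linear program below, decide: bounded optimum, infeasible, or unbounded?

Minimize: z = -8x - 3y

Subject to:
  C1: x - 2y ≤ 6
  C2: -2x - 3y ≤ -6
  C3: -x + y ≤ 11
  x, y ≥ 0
Feasible point: (0, 2) satisfies every constraint, so the LP is feasible.
Direction d = (1, 1): for each constraint row a, a·d ≤ 0 —
  (1)(1) + (-2)(1) = -1 ≤ 0
  (-2)(1) + (-3)(1) = -5 ≤ 0
  (-1)(1) + (1)(1) = 0 ≤ 0
and d ≥ 0, so (0, 2) + t·d stays feasible for every t ≥ 0. Along this ray z = -8x - 3y changes by -11 per unit t, so z → −∞.

The LP is unbounded; z can be made arbitrarily small.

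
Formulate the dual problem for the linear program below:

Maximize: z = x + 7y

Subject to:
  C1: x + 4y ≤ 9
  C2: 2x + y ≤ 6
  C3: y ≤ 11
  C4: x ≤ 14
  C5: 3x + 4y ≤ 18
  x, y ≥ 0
Minimize: z = 9y1 + 6y2 + 11y3 + 14y4 + 18y5

Subject to:
  C1: -y1 - 2y2 - y4 - 3y5 ≤ -1
  C2: -4y1 - y2 - y3 - 4y5 ≤ -7
  y1, y2, y3, y4, y5 ≥ 0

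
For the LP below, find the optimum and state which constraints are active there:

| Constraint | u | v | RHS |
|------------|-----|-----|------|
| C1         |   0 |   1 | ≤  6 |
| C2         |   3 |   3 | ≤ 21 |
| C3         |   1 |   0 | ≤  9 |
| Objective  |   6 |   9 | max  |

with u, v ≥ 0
Optimal: u = 1, v = 6
Slack at optimum:
  C1: slack = 0 (binding)
  C2: slack = 0 (binding)
  C3: slack = 8
  u ≥ 0: u = 1
  v ≥ 0: v = 6
Binding constraints: C1, C2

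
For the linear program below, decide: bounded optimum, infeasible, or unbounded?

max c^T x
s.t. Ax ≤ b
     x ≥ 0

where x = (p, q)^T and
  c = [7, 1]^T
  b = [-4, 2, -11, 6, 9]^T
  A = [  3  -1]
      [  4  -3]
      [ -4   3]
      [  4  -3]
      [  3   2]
One constraint requires 4p - 3q ≤ 2, while the constraint -4p + 3q ≤ -11 is equivalent to 4p - 3q ≥ 11. Together they would need 11 ≤ 4p - 3q ≤ 2, which is impossible since 11 > 2. No point satisfies all constraints.

The feasible region is empty; the LP is infeasible.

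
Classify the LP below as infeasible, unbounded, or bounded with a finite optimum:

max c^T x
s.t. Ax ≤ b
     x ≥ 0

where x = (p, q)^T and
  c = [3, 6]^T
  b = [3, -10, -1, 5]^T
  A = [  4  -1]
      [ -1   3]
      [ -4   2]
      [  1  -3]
One constraint requires p - 3q ≤ 5, while the constraint -p + 3q ≤ -10 is equivalent to p - 3q ≥ 10. Together they would need 10 ≤ p - 3q ≤ 5, which is impossible since 10 > 5. No point satisfies all constraints.

Infeasible: no point satisfies all constraints simultaneously.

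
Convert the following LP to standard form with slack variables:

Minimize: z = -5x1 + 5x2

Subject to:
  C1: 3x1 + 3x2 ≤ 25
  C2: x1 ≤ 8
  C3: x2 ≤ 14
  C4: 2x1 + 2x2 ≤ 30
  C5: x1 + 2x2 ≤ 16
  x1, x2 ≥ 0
min z = -5x1 + 5x2

s.t.
  3x1 + 3x2 + s1 = 25
  x1 + s2 = 8
  x2 + s3 = 14
  2x1 + 2x2 + s4 = 30
  x1 + 2x2 + s5 = 16
  x1, x2, s1, s2, s3, s4, s5 ≥ 0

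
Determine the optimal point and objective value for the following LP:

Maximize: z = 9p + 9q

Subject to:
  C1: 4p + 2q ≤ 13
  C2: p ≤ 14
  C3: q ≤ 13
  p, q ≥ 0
Each vertex is the intersection of two constraint boundaries that also satisfies all remaining constraints:
  p = 0 and q = 0 → (0, 0)
  4p + 2q = 13 and q = 0 → (3.25, 0)
  4p + 2q = 13 and p = 0 → (0, 6.5)

Evaluating z = 9p + 9q at each vertex:
  (0, 0): z = 0
  (3.25, 0): z = 29.25
  (0, 6.5): z = 58.5

The maximum is at (0, 6.5) with z = 58.5.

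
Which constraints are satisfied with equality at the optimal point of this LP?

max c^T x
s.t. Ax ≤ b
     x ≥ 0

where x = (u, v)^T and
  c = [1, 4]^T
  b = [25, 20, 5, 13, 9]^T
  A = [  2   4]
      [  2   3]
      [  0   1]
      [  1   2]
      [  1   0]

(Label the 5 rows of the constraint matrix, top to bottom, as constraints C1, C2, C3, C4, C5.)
Optimal: u = 2.5, v = 5
Slack at optimum:
  C1: slack = 0 (binding)
  C2: slack = 0 (binding)
  C3: slack = 0 (binding)
  C4: slack = 0.5
  C5: slack = 6.5
  u ≥ 0: u = 2.5
  v ≥ 0: v = 5
Binding constraints: C1, C2, C3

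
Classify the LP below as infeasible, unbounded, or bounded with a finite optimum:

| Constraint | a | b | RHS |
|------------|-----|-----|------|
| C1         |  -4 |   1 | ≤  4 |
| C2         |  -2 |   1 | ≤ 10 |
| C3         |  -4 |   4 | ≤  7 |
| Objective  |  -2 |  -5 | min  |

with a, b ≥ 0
Feasible point: (0, 0) satisfies every constraint, so the LP is feasible.
Direction d = (1, 0): for each constraint row a, a·d ≤ 0 —
  (-4)(1) + (1)(0) = -4 ≤ 0
  (-2)(1) + (1)(0) = -2 ≤ 0
  (-4)(1) + (4)(0) = -4 ≤ 0
and d ≥ 0, so (0, 0) + t·d stays feasible for every t ≥ 0. Along this ray z = -2a - 5b changes by -2 per unit t, so z → −∞.

The LP is unbounded; z can be made arbitrarily small.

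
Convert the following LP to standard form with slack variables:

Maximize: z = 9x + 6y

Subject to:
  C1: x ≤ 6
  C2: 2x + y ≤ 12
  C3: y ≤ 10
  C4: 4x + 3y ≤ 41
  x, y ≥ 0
max z = 9x + 6y

s.t.
  x + s1 = 6
  2x + y + s2 = 12
  y + s3 = 10
  4x + 3y + s4 = 41
  x, y, s1, s2, s3, s4 ≥ 0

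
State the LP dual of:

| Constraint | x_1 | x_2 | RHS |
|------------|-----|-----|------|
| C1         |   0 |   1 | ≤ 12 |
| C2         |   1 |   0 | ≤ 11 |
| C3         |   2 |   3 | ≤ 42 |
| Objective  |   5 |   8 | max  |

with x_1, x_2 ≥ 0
Minimize: z = 12y1 + 11y2 + 42y3

Subject to:
  C1: -y2 - 2y3 ≤ -5
  C2: -y1 - 3y3 ≤ -8
  y1, y2, y3 ≥ 0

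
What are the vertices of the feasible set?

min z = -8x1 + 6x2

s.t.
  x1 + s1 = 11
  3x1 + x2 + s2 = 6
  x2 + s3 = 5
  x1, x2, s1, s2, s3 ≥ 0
Each vertex is the intersection of two constraint boundaries that also satisfies all remaining constraints:
  x1 = 0 and x2 = 0 → (0, 0)
  3x1 + x2 = 6 and x2 = 0 → (2, 0)
  3x1 + x2 = 6 and x2 = 5 → (0.3333, 5)
  x2 = 5 and x1 = 0 → (0, 5)

Vertices: (0, 0), (2, 0), (0.3333, 5), (0, 5)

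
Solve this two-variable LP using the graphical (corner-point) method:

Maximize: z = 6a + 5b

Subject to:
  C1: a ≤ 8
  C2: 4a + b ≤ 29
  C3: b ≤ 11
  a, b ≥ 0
Each vertex is the intersection of two constraint boundaries that also satisfies all remaining constraints:
  a = 0 and b = 0 → (0, 0)
  4a + b = 29 and b = 0 → (7.25, 0)
  4a + b = 29 and b = 11 → (4.5, 11)
  b = 11 and a = 0 → (0, 11)

Evaluating z = 6a + 5b at each vertex:
  (0, 0): z = 0
  (7.25, 0): z = 43.5
  (4.5, 11): z = 82
  (0, 11): z = 55

The maximum is at (4.5, 11) with z = 82.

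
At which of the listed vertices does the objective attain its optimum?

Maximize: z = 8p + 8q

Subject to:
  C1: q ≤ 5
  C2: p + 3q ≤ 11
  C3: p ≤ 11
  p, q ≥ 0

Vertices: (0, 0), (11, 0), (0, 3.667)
(11, 0) with z = 88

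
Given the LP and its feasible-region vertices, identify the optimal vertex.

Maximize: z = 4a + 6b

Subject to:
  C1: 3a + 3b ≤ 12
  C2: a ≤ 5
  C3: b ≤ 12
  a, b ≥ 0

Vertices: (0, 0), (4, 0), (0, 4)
Evaluating z = 4a + 6b at each vertex:
  (0, 0): z = 0
  (4, 0): z = 16
  (0, 4): z = 24

The largest value is z = 24, attained at (0, 4).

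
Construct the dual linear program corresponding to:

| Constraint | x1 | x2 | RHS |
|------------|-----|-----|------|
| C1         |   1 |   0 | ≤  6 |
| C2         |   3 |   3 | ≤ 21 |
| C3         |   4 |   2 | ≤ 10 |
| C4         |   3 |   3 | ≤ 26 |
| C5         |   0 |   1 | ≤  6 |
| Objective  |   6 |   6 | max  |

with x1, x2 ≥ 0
Minimize: z = 6y1 + 21y2 + 10y3 + 26y4 + 6y5

Subject to:
  C1: -y1 - 3y2 - 4y3 - 3y4 ≤ -6
  C2: -3y2 - 2y3 - 3y4 - y5 ≤ -6
  y1, y2, y3, y4, y5 ≥ 0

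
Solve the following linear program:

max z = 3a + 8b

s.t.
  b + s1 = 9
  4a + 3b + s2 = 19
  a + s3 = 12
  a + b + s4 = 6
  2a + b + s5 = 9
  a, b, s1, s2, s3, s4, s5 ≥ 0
a = 0, b = 6, z = 48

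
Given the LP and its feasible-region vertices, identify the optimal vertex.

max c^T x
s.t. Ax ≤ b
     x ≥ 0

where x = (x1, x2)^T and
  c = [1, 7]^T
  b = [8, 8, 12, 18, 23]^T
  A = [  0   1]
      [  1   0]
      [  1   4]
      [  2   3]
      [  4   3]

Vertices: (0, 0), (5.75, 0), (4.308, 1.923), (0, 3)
(0, 3) with z = 21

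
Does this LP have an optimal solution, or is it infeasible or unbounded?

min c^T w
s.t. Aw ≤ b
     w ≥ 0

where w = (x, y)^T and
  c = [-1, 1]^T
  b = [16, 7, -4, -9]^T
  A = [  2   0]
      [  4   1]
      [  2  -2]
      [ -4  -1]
One constraint requires 4x + y ≤ 7, while the constraint -4x - y ≤ -9 is equivalent to 4x + y ≥ 9. Together they would need 9 ≤ 4x + y ≤ 7, which is impossible since 9 > 7. No point satisfies all constraints.

Infeasible: no point satisfies all constraints simultaneously.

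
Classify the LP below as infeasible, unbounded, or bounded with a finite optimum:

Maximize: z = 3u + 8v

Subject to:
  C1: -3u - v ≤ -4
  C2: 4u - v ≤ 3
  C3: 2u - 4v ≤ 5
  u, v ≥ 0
Feasible point: (1, 1) satisfies every constraint, so the LP is feasible.
Direction d = (0, 1): for each constraint row a, a·d ≤ 0 —
  (-3)(0) + (-1)(1) = -1 ≤ 0
  (4)(0) + (-1)(1) = -1 ≤ 0
  (2)(0) + (-4)(1) = -4 ≤ 0
and d ≥ 0, so (1, 1) + t·d stays feasible for every t ≥ 0. Along this ray z = 3u + 8v changes by 8 per unit t, so z → +∞.

The LP is unbounded; z can be made arbitrarily large.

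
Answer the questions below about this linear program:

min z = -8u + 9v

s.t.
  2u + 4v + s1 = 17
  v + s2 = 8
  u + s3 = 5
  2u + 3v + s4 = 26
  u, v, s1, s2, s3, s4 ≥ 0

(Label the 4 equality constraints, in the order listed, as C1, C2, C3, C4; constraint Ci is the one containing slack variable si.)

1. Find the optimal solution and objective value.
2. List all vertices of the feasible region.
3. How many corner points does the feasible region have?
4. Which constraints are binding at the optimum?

1. u = 5, v = 0, z = -40
2. (0, 0), (5, 0), (5, 1.75), (0, 4.25)
3. 4
4. C3, v ≥ 0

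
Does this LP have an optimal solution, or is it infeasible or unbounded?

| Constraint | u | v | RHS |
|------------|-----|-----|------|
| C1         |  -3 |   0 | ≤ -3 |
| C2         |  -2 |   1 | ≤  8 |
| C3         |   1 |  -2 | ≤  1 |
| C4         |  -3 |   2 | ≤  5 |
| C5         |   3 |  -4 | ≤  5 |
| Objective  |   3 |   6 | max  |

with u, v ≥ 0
Feasible point: (1, 0) satisfies every constraint, so the LP is feasible.
Direction d = (1, 1): for each constraint row a, a·d ≤ 0 —
  (-3)(1) + (0)(1) = -3 ≤ 0
  (-2)(1) + (1)(1) = -1 ≤ 0
  (1)(1) + (-2)(1) = -1 ≤ 0
  (-3)(1) + (2)(1) = -1 ≤ 0
  (3)(1) + (-4)(1) = -1 ≤ 0
and d ≥ 0, so (1, 0) + t·d stays feasible for every t ≥ 0. Along this ray z = 3u + 6v changes by 9 per unit t, so z → +∞.

Unbounded: there is a feasible ray along which z → +∞.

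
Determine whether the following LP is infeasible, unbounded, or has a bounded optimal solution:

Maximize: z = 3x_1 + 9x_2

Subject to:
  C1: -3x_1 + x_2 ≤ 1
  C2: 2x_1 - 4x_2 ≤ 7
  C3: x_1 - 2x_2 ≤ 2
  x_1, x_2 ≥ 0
Feasible point: (0, 0) satisfies every constraint, so the LP is feasible.
Direction d = (1, 1): for each constraint row a, a·d ≤ 0 —
  (-3)(1) + (1)(1) = -2 ≤ 0
  (2)(1) + (-4)(1) = -2 ≤ 0
  (1)(1) + (-2)(1) = -1 ≤ 0
and d ≥ 0, so (0, 0) + t·d stays feasible for every t ≥ 0. Along this ray z = 3x_1 + 9x_2 changes by 12 per unit t, so z → +∞.

Unbounded — the objective can increase without bound over the feasible region.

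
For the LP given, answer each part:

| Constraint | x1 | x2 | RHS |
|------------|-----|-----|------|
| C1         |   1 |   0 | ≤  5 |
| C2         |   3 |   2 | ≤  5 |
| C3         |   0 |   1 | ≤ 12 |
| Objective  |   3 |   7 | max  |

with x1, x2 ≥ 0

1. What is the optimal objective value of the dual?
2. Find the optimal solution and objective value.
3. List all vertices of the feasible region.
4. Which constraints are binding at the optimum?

1. 17.5 (by strong duality, equal to the primal optimum)
2. x1 = 0, x2 = 2.5, z = 17.5
3. (0, 0), (1.667, 0), (0, 2.5)
4. C2, x1 ≥ 0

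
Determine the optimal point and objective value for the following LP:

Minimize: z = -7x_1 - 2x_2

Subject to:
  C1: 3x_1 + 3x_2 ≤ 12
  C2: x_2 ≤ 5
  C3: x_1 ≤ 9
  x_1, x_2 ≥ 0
x_1 = 4, x_2 = 0, z = -28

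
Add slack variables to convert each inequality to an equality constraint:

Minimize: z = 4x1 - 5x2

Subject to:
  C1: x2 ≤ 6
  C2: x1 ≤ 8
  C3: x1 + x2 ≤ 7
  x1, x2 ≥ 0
min z = 4x1 - 5x2

s.t.
  x2 + s1 = 6
  x1 + s2 = 8
  x1 + x2 + s3 = 7
  x1, x2, s1, s2, s3 ≥ 0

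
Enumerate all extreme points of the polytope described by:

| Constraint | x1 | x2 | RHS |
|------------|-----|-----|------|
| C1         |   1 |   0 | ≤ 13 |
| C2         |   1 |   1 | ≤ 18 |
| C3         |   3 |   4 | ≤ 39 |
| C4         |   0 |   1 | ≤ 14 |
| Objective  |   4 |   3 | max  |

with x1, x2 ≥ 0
Each vertex is the intersection of two constraint boundaries that also satisfies all remaining constraints:
  x1 = 0 and x2 = 0 → (0, 0)
  x1 = 13 and 3x1 + 4x2 = 39 → (13, 0)
  3x1 + 4x2 = 39 and x1 = 0 → (0, 9.75)

Vertices: (0, 0), (13, 0), (0, 9.75)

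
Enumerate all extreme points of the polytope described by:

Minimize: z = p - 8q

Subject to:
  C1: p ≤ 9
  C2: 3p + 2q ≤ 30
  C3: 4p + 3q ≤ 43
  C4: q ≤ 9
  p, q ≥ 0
Each vertex is the intersection of two constraint boundaries that also satisfies all remaining constraints:
  p = 0 and q = 0 → (0, 0)
  p = 9 and q = 0 → (9, 0)
  p = 9 and 3p + 2q = 30 → (9, 1.5)
  3p + 2q = 30 and 4p + 3q = 43 → (4, 9)
  q = 9 and p = 0 → (0, 9)

Vertices: (0, 0), (9, 0), (9, 1.5), (4, 9), (0, 9)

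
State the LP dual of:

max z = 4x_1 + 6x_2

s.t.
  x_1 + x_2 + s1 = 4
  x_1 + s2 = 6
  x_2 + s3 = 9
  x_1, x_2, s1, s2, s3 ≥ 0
Minimize: z = 4y1 + 6y2 + 9y3

Subject to:
  C1: -y1 - y2 ≤ -4
  C2: -y1 - y3 ≤ -6
  y1, y2, y3 ≥ 0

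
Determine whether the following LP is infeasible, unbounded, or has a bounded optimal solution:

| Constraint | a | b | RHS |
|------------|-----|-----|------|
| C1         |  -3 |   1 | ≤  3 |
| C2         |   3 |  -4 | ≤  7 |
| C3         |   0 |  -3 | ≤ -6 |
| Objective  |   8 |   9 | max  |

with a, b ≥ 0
Feasible point: (0, 2) satisfies every constraint, so the LP is feasible.
Direction d = (1, 1): for each constraint row a, a·d ≤ 0 —
  (-3)(1) + (1)(1) = -2 ≤ 0
  (3)(1) + (-4)(1) = -1 ≤ 0
  (0)(1) + (-3)(1) = -3 ≤ 0
and d ≥ 0, so (0, 2) + t·d stays feasible for every t ≥ 0. Along this ray z = 8a + 9b changes by 17 per unit t, so z → +∞.

The LP is unbounded; z can be made arbitrarily large.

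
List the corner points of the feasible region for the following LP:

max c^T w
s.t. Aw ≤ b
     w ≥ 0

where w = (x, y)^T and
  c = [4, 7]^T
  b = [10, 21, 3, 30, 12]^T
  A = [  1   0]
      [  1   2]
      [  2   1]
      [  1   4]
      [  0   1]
Each vertex is the intersection of two constraint boundaries that also satisfies all remaining constraints:
  x = 0 and y = 0 → (0, 0)
  2x + y = 3 and y = 0 → (1.5, 0)
  2x + y = 3 and x = 0 → (0, 3)

Vertices: (0, 0), (1.5, 0), (0, 3)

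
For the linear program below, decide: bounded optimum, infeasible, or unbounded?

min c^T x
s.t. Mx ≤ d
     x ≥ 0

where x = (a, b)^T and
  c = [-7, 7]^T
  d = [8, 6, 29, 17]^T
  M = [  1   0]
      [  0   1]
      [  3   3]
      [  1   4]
The point (8, 0) satisfies every constraint, so the LP is feasible; the constraints give a ≤ 8 and b ≤ 6, which with a, b ≥ 0 keep the feasible region inside a bounded box. A feasible, bounded LP attains a finite optimum at a vertex.

Evaluating z = -7a + 7b at each vertex:
  (0, 0): z = 0
  (8, 0): z = -56
  (8, 1.667): z = -44.33
  (7.222, 2.444): z = -33.44
  (0, 4.25): z = 29.75

Bounded optimum: z* = -56 at (8, 0).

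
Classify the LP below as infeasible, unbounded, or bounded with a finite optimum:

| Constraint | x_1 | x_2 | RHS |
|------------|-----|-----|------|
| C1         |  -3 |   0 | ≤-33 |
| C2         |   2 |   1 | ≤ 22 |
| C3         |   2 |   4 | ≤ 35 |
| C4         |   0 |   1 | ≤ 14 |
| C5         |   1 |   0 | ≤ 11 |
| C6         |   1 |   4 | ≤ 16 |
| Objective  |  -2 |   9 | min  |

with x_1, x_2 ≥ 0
The point (11, 0) satisfies every constraint, so the LP is feasible; the constraints give x_1 ≤ 11 and x_2 ≤ 14, which with x_1, x_2 ≥ 0 keep the feasible region inside a bounded box. A feasible, bounded LP attains a finite optimum at a vertex.

Bounded optimum: z* = -22 at (11, 0).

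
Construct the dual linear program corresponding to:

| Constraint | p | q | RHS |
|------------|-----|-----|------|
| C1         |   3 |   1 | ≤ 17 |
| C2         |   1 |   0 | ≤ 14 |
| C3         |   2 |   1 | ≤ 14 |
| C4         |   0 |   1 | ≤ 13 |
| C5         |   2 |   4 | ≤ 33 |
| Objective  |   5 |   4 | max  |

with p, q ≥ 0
Minimize: z = 17y1 + 14y2 + 14y3 + 13y4 + 33y5

Subject to:
  C1: -3y1 - y2 - 2y3 - 2y5 ≤ -5
  C2: -y1 - y3 - y4 - 4y5 ≤ -4
  y1, y2, y3, y4, y5 ≥ 0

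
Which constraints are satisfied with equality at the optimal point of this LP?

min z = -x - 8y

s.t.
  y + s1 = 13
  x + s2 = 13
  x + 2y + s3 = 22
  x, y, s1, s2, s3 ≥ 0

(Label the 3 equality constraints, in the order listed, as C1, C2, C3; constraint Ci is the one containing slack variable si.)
Optimal: x = 0, y = 11
Slack at optimum:
  C1: slack = 2
  C2: slack = 13
  C3: slack = 0 (binding)
  x ≥ 0: x = 0 (binding)
  y ≥ 0: y = 11
Binding constraints: C3, x ≥ 0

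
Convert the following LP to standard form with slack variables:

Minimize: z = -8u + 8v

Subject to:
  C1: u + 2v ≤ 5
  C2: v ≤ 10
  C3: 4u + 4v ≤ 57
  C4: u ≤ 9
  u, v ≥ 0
min z = -8u + 8v

s.t.
  u + 2v + s1 = 5
  v + s2 = 10
  4u + 4v + s3 = 57
  u + s4 = 9
  u, v, s1, s2, s3, s4 ≥ 0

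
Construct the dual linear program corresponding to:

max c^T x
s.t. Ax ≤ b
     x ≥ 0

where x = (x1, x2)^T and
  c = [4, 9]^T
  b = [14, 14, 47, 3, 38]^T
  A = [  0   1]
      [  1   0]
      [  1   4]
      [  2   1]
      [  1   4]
Minimize: z = 14y1 + 14y2 + 47y3 + 3y4 + 38y5

Subject to:
  C1: -y2 - y3 - 2y4 - y5 ≤ -4
  C2: -y1 - 4y3 - y4 - 4y5 ≤ -9
  y1, y2, y3, y4, y5 ≥ 0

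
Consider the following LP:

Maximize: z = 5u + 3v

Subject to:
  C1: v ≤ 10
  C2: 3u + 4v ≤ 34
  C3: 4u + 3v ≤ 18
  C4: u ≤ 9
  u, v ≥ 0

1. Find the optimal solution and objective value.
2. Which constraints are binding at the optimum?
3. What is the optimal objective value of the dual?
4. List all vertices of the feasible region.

1. u = 4.5, v = 0, z = 22.5
2. C3, v ≥ 0
3. 22.5 (by strong duality, equal to the primal optimum)
4. (0, 0), (4.5, 0), (0, 6)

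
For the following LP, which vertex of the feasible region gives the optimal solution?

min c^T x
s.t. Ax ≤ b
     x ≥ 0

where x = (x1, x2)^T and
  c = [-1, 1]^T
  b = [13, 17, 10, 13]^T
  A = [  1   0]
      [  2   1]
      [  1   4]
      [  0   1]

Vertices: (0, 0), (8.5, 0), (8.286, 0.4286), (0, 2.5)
(8.5, 0) with z = -8.5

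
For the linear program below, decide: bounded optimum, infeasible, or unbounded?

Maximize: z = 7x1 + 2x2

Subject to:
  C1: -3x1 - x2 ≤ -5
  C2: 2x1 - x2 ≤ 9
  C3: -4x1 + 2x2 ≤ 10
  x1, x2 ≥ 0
Feasible point: (2, 0) satisfies every constraint, so the LP is feasible.
Direction d = (1, 2): for each constraint row a, a·d ≤ 0 —
  (-3)(1) + (-1)(2) = -5 ≤ 0
  (2)(1) + (-1)(2) = 0 ≤ 0
  (-4)(1) + (2)(2) = 0 ≤ 0
and d ≥ 0, so (2, 0) + t·d stays feasible for every t ≥ 0. Along this ray z = 7x1 + 2x2 changes by 11 per unit t, so z → +∞.

Unbounded: there is a feasible ray along which z → +∞.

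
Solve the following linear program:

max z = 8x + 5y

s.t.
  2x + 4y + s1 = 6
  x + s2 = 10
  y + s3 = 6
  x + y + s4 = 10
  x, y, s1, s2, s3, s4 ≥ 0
x = 3, y = 0, z = 24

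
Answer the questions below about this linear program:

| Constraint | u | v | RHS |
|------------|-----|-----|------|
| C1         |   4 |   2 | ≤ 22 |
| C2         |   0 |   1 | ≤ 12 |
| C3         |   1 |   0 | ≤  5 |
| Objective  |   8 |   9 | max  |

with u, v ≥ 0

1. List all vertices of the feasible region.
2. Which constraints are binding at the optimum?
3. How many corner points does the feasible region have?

1. (0, 0), (5, 0), (5, 1), (0, 11)
2. C1, u ≥ 0
3. 4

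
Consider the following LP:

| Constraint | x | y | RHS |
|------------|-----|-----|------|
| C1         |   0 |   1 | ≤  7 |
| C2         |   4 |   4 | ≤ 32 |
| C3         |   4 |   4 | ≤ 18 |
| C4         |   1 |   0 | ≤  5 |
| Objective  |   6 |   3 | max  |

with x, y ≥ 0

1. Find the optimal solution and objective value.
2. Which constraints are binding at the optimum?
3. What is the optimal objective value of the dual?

1. x = 4.5, y = 0, z = 27
2. C3, y ≥ 0
3. 27 (by strong duality, equal to the primal optimum)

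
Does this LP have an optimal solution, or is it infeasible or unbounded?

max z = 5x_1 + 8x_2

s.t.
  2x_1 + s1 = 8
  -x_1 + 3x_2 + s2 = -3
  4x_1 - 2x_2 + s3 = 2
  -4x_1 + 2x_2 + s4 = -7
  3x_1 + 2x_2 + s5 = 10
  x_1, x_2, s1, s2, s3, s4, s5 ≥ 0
The row 4x_1 - 2x_2 + s3 = 2 with s3 ≥ 0 requires 4x_1 - 2x_2 ≤ 2, while the row -4x_1 + 2x_2 + s4 = -7 with s4 ≥ 0 is equivalent to 4x_1 - 2x_2 ≥ 7. Together they would need 7 ≤ 4x_1 - 2x_2 ≤ 2, which is impossible since 7 > 2. No point satisfies all constraints.

Infeasible: no point satisfies all constraints simultaneously.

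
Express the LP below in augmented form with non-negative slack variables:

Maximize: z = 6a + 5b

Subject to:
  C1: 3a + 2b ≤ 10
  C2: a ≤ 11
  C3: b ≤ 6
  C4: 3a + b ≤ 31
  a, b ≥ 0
max z = 6a + 5b

s.t.
  3a + 2b + s1 = 10
  a + s2 = 11
  b + s3 = 6
  3a + b + s4 = 31
  a, b, s1, s2, s3, s4 ≥ 0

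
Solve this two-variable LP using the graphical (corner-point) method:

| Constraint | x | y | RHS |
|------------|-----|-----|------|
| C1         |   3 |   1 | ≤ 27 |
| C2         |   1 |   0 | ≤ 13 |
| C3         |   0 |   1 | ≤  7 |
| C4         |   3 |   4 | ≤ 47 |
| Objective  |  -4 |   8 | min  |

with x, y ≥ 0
x = 9, y = 0, z = -36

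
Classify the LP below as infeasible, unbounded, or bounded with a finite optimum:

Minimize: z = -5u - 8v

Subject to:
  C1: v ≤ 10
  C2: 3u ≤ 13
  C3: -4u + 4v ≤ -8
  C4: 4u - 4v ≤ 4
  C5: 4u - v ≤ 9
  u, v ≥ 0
C4 requires 4u - 4v ≤ 4, while C3 (-4u + 4v ≤ -8) is equivalent to 4u - 4v ≥ 8. Together they would need 8 ≤ 4u - 4v ≤ 4, which is impossible since 8 > 4. No point satisfies all constraints.

Infeasible — the constraint set is empty.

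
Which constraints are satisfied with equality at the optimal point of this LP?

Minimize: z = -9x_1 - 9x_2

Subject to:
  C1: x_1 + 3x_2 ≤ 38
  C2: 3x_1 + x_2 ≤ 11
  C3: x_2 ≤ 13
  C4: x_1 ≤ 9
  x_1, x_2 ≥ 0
Optimal: x_1 = 0, x_2 = 11
Slack at optimum:
  C1: slack = 5
  C2: slack = 0 (binding)
  C3: slack = 2
  C4: slack = 9
  x_1 ≥ 0: x_1 = 0 (binding)
  x_2 ≥ 0: x_2 = 11
Binding constraints: C2, x_1 ≥ 0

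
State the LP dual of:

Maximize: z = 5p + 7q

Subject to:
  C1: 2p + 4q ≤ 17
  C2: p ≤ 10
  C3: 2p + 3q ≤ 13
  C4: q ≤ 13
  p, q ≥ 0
Minimize: z = 17y1 + 10y2 + 13y3 + 13y4

Subject to:
  C1: -2y1 - y2 - 2y3 ≤ -5
  C2: -4y1 - 3y3 - y4 ≤ -7
  y1, y2, y3, y4 ≥ 0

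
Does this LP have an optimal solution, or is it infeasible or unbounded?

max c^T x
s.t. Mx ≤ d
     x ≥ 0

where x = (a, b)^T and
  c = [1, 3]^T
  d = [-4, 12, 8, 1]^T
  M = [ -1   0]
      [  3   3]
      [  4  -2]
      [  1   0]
One constraint requires a ≤ 1, while the constraint -a ≤ -4 is equivalent to a ≥ 4. Together they would need 4 ≤ a ≤ 1, which is impossible since 4 > 1. No point satisfies all constraints.

Infeasible — the constraint set is empty.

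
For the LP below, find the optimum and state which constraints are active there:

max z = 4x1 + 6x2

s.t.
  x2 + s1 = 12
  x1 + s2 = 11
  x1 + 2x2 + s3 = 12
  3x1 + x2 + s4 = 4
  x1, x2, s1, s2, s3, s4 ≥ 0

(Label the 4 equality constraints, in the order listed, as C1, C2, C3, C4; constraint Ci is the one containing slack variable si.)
Optimal: x1 = 0, x2 = 4
Binding: C4, x1 ≥ 0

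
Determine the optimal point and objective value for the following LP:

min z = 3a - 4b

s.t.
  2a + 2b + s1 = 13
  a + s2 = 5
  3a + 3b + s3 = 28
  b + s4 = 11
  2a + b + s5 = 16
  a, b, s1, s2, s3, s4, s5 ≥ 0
Each vertex is the intersection of two constraint boundaries that also satisfies all remaining constraints:
  a = 0 and b = 0 → (0, 0)
  a = 5 and b = 0 → (5, 0)
  2a + 2b = 13 and a = 5 → (5, 1.5)
  2a + 2b = 13 and a = 0 → (0, 6.5)

Evaluating z = 3a - 4b at each vertex:
  (0, 0): z = 0
  (5, 0): z = 15
  (5, 1.5): z = 9
  (0, 6.5): z = -26

The minimum is at (0, 6.5) with z = -26.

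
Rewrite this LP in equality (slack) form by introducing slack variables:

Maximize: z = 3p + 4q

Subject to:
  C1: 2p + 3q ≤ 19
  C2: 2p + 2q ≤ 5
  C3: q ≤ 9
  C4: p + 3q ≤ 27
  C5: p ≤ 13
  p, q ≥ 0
max z = 3p + 4q

s.t.
  2p + 3q + s1 = 19
  2p + 2q + s2 = 5
  q + s3 = 9
  p + 3q + s4 = 27
  p + s5 = 13
  p, q, s1, s2, s3, s4, s5 ≥ 0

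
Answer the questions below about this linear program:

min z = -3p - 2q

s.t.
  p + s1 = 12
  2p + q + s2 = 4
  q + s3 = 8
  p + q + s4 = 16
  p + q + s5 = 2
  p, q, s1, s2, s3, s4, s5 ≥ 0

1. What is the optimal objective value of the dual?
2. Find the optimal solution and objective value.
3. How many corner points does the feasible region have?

1. -6 (by strong duality, equal to the primal optimum)
2. p = 2, q = 0, z = -6
3. 3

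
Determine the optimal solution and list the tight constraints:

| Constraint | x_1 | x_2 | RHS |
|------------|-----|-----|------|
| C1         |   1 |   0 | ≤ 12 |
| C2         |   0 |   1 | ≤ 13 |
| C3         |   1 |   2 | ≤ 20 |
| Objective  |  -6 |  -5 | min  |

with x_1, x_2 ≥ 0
Optimal: x_1 = 12, x_2 = 4
Slack at optimum:
  C1: slack = 0 (binding)
  C2: slack = 9
  C3: slack = 0 (binding)
  x_1 ≥ 0: x_1 = 12
  x_2 ≥ 0: x_2 = 4
Binding constraints: C1, C3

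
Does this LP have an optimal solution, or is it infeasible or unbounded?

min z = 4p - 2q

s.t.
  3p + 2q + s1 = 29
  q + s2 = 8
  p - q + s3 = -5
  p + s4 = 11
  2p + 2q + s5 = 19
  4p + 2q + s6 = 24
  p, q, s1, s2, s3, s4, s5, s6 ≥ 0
The point (0, 8) satisfies every constraint, so the LP is feasible; the constraints give p ≤ 11 and q ≤ 8, which with p, q ≥ 0 keep the feasible region inside a bounded box. A feasible, bounded LP attains a finite optimum at a vertex.

Bounded optimum: z* = -16 at (0, 8).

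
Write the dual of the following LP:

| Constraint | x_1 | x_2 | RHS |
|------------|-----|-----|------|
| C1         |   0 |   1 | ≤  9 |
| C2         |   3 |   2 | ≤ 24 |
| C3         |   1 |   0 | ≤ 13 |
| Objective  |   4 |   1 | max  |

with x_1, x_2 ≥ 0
Minimize: z = 9y1 + 24y2 + 13y3

Subject to:
  C1: -3y2 - y3 ≤ -4
  C2: -y1 - 2y2 ≤ -1
  y1, y2, y3 ≥ 0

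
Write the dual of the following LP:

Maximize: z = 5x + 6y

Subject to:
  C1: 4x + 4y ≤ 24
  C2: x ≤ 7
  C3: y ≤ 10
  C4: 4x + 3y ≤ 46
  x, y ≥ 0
Minimize: z = 24y1 + 7y2 + 10y3 + 46y4

Subject to:
  C1: -4y1 - y2 - 4y4 ≤ -5
  C2: -4y1 - y3 - 3y4 ≤ -6
  y1, y2, y3, y4 ≥ 0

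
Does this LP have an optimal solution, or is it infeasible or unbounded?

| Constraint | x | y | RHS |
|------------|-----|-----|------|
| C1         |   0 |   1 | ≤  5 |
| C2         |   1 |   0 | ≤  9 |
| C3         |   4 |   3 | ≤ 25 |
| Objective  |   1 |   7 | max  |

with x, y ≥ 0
The point (2.5, 5) satisfies every constraint, so the LP is feasible; the constraints give x ≤ 9 and y ≤ 5, which with x, y ≥ 0 keep the feasible region inside a bounded box. A feasible, bounded LP attains a finite optimum at a vertex.

Evaluating z = x + 7y at each vertex:
  (0, 0): z = 0
  (6.25, 0): z = 6.25
  (2.5, 5): z = 37.5
  (0, 5): z = 35

Feasible with finite optimum z* = 37.5 at (2.5, 5).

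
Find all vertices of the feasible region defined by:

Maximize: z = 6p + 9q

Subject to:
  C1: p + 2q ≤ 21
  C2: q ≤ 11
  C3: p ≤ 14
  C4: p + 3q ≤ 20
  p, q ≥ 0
Each vertex is the intersection of two constraint boundaries that also satisfies all remaining constraints:
  p = 0 and q = 0 → (0, 0)
  p = 14 and q = 0 → (14, 0)
  p = 14 and p + 3q = 20 → (14, 2)
  p + 3q = 20 and p = 0 → (0, 6.667)

Vertices: (0, 0), (14, 0), (14, 2), (0, 6.667)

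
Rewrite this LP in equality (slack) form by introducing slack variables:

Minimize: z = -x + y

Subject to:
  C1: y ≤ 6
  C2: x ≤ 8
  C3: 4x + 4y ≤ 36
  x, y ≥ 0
min z = -x + y

s.t.
  y + s1 = 6
  x + s2 = 8
  4x + 4y + s3 = 36
  x, y, s1, s2, s3 ≥ 0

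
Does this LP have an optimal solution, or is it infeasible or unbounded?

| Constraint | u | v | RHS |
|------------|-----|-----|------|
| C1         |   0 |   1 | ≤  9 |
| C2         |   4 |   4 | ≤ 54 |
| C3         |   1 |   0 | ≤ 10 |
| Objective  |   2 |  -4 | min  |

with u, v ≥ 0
The point (0, 9) satisfies every constraint, so the LP is feasible; the constraints give u ≤ 10 and v ≤ 9, which with u, v ≥ 0 keep the feasible region inside a bounded box. A feasible, bounded LP attains a finite optimum at a vertex.

The LP has an optimal solution: (0, 9) with z = -36.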